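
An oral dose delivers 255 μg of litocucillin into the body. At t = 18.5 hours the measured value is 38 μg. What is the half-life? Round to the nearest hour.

A/A₀ = 38/255 ≈ 0.14902.
n = log₂(6.7105) ≈ 2.7464 half-lives elapsed in 18.5 hours.
t½ = 18.5/2.7464 ≈ 6.736 hours.

7 hours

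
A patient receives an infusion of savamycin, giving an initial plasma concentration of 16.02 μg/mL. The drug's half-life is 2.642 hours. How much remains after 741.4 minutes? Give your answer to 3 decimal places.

0.626 μg/mL

Convert the elapsed time: 741.4 minutes = 12.3567 hours.
Number of half-lives: n = 12.3567/2.642 ≈ 4.677.
Remaining = 16.02 × (1/2)^4.677 = 16.02 × 0.039091 ≈ 0.62624 μg/mL.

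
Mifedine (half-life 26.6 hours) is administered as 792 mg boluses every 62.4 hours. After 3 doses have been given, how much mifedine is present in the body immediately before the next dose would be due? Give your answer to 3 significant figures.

192 mg

The 3 doses were given 187.2, 124.8, 62.4 hours ago.
Total = 792·(1/2)^(187.2/26.6) + 792·(1/2)^(124.8/26.6) + 792·(1/2)^(62.4/26.6)
      = 6.0283 + 30.646 + 155.79 ≈ 192.47 mg.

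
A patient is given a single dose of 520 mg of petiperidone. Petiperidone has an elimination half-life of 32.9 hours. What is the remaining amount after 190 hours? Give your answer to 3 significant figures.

9.50 mg

Number of half-lives: n = 190/32.9 ≈ 5.7751.
Remaining = 520 × (1/2)^5.7751 = 520 × 0.018261 ≈ 9.4958 mg.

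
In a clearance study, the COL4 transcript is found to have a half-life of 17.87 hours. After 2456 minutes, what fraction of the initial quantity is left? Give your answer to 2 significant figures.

0.20

2456 minutes = 40.9333 hours.
n = 40.9333/17.87 ≈ 2.2906 half-lives.
Fraction remaining = (1/2)^2.2906 ≈ 0.20439.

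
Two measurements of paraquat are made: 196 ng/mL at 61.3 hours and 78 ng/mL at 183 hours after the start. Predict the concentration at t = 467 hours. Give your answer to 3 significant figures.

9.08 ng/mL

Over Δt = 183 − 61.3 = 121.7 hours, the level fell by a factor of 196/78 ≈ 2.5128.
n = log₂(2.5128) ≈ 1.3293 half-lives, so t½ = 121.7/1.3293 ≈ 91.551 hours.
From t = 183 to t = 467: 78 × (1/2)^((467−183)/91.551) ≈ 9.084 ng/mL.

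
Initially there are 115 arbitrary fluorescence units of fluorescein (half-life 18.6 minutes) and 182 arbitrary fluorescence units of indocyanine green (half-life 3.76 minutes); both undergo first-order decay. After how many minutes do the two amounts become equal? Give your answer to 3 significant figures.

Set 115·(1/2)^(t/18.6) = 182·(1/2)^(t/3.76).
Taking log₂: log₂(115/182) = t·(1/18.6 − 1/3.76).
log₂(0.63187) = -0.6623; 1/18.6 − 1/3.76 = -0.21219.
t = -0.6623 / -0.21219 ≈ 3.1212 minutes.

3.12 minutes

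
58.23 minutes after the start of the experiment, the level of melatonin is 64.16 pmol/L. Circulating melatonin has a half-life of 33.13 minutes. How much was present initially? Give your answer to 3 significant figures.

Number of half-lives elapsed: n = 58.23/33.13 ≈ 1.7576.
A₀ = A × 2^n = 64.16 × 2^1.7576 = 64.16 × 3.3814 ≈ 216.95 pmol/L.

217 pmol/L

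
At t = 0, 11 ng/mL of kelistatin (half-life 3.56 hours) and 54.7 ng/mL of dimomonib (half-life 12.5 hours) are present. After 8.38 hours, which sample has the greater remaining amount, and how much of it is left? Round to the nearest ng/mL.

kelistatin: 11 × (1/2)^2.3539 ≈ 2.1517 ng/mL.
dimomonib: 54.7 × (1/2)^0.6704 ≈ 34.37 ng/mL.
Dimomonib has more remaining, at ≈ 34.37 ng/mL.

dimomonib, 34 ng/mL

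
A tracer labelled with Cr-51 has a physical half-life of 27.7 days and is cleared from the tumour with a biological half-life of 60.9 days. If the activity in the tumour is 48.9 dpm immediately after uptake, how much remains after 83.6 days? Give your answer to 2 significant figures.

1/t_eff = 1/t_phys + 1/t_biol = 1/27.7 + 1/60.9 = 0.052521 per day.
t_eff = 27.7 × 60.9 / (27.7 + 60.9) ≈ 19.04 days.
Remaining = 48.9 × (1/2)^(83.6/19.04) = 48.9 × (1/2)^4.3908 ≈ 2.331 dpm.

2.3 dpm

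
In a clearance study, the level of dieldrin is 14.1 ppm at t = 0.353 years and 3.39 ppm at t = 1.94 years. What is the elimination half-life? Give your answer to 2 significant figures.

Over Δt = 1.94 − 0.353 = 1.587 years, the level fell by a factor of 14.1/3.39 ≈ 4.1593.
n = log₂(4.1593) ≈ 2.0563 half-lives, so t½ = 1.587/2.0563 ≈ 0.77176 years.

0.77 years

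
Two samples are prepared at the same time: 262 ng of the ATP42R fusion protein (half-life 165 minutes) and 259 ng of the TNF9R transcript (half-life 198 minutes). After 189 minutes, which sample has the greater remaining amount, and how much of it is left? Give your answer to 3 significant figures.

ATP42R fusion protein: 262 × (1/2)^1.1455 ≈ 118.44 ng.
TNF9R transcript: 259 × (1/2)^0.95455 ≈ 133.65 ng.
TNF9R transcript has more remaining, at ≈ 133.65 ng.

TNF9R transcript, 134 ng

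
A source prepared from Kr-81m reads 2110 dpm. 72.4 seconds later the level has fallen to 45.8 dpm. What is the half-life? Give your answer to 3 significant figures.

A/A₀ = 45.8/2110 ≈ 0.021706.
n = log₂(46.07) ≈ 5.5258 half-lives elapsed in 72.4 seconds.
t½ = 72.4/5.5258 ≈ 13.102 seconds.

13.1 seconds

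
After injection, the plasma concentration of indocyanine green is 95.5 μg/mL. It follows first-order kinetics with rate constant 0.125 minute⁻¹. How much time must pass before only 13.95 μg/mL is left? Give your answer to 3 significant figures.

t½ = ln 2 / k = 0.69315 / 0.125 ≈ 5.5452 minutes.
Fraction remaining = 13.95/95.5 ≈ 0.14607.
n = log₂(95.5/13.95) = ln(6.8459)/ln 2 ≈ 2.7752 half-lives.
t = n × t½ = 2.7752 × 5.5452 ≈ 15.389 minutes.

15.4 minutes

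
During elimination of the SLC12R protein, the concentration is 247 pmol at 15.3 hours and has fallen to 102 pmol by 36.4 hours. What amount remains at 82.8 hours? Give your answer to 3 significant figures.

Over Δt = 36.4 − 15.3 = 21.1 hours, the level fell by a factor of 247/102 ≈ 2.4216.
n = log₂(2.4216) ≈ 1.2759 half-lives, so t½ = 21.1/1.2759 ≈ 16.537 hours.
From t = 36.4 to t = 82.8: 102 × (1/2)^((82.8−36.4)/16.537) ≈ 14.587 pmol.

14.6 pmol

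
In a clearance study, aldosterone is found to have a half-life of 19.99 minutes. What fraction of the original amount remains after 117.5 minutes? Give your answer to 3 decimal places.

n = 117.5/19.99 ≈ 5.8779 half-lives.
Fraction remaining = (1/2)^5.8779 ≈ 0.017005.

0.017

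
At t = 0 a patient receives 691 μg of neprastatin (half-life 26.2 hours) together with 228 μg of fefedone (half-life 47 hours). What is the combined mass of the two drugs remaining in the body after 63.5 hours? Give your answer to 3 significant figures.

218 μg

neprastatin: 691 × (1/2)^(63.5/26.2) = 691 × (1/2)^2.4237 ≈ 128.79 μg.
fefedone: 228 × (1/2)^(63.5/47) = 228 × (1/2)^1.3511 ≈ 89.377 μg.
Total = 128.79 + 89.377 ≈ 218.17 μg.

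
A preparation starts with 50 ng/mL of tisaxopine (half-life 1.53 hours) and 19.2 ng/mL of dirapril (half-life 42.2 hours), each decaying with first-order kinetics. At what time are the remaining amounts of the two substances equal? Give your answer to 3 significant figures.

Set 50·(1/2)^(t/1.53) = 19.2·(1/2)^(t/42.2).
Taking log₂: log₂(50/19.2) = t·(1/1.53 − 1/42.2).
log₂(2.6042) = 1.3808; 1/1.53 − 1/42.2 = 0.6299.
t = 1.3808 / 0.6299 ≈ 2.1921 hours.

2.19 hours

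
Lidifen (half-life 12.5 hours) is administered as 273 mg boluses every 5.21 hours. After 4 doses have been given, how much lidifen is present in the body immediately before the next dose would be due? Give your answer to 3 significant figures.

558 mg

The 4 doses were given 20.84, 15.63, 10.42, 5.21 hours ago.
Total = 273·(1/2)^(20.84/12.5) + 273·(1/2)^(15.63/12.5) + 273·(1/2)^(10.42/12.5) + 273·(1/2)^(5.21/12.5)
      = 85.958 + 114.75 + 153.19 + 204.5 ≈ 558.4 mg.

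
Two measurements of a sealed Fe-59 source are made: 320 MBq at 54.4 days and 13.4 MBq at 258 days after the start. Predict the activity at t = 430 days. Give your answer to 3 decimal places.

Over Δt = 258 − 54.4 = 203.6 days, the level fell by a factor of 320/13.4 ≈ 23.881.
n = log₂(23.881) ≈ 4.5778 half-lives, so t½ = 203.6/4.5778 ≈ 44.476 days.
From t = 258 to t = 430: 13.4 × (1/2)^((430−258)/44.476) ≈ 0.91821 MBq.

0.918 MBq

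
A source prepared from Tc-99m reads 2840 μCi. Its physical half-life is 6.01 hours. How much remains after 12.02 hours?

Elapsed time is 2 half-lives (12.02/6.01).
Each half-life halves the amount: 2840 × (1/2)^2 = 2840/4 = 710 μCi.

710 μCi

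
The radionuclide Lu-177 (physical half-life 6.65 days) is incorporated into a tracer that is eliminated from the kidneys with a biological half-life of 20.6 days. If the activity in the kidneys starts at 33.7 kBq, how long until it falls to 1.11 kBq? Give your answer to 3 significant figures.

24.8 days

1/t_eff = 1/t_phys + 1/t_biol = 1/6.65 + 1/20.6 = 0.19892 per day.
t_eff = 6.65 × 20.6 / (6.65 + 20.6) ≈ 5.0272 days.
n = log₂(33.7/1.11) ≈ 4.9241; t = 4.9241 × 5.0272 ≈ 24.754 days.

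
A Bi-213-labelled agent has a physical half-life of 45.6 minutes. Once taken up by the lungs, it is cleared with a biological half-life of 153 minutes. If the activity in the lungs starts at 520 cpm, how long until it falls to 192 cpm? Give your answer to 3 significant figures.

1/t_eff = 1/t_phys + 1/t_biol = 1/45.6 + 1/153 = 0.028466 per minute.
t_eff = 45.6 × 153 / (45.6 + 153) ≈ 35.13 minutes.
n = log₂(520/192) ≈ 1.4374; t = 1.4374 × 35.13 ≈ 50.496 minutes.

50.5 minutes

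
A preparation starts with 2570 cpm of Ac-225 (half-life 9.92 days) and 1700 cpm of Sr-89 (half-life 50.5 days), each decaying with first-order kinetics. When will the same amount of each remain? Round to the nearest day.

7 days

Set 2570·(1/2)^(t/9.92) = 1700·(1/2)^(t/50.5).
Taking log₂: log₂(2570/1700) = t·(1/9.92 − 1/50.5).
log₂(1.5118) = 0.59623; 1/9.92 − 1/50.5 = 0.081004.
t = 0.59623 / 0.081004 ≈ 7.3605 days.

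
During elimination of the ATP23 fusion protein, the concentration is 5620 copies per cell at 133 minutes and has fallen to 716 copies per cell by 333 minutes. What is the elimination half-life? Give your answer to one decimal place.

Over Δt = 333 − 133 = 200 minutes, the level fell by a factor of 5620/716 ≈ 7.8492.
n = log₂(7.8492) ≈ 2.9725 half-lives, so t½ = 200/2.9725 ≈ 67.283 minutes.

67.3 minutes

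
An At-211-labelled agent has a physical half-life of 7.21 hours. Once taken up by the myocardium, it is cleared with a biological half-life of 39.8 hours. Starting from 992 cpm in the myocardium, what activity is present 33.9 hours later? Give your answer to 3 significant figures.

1/t_eff = 1/t_phys + 1/t_biol = 1/7.21 + 1/39.8 = 0.16382 per hour.
t_eff = 7.21 × 39.8 / (7.21 + 39.8) ≈ 6.1042 hours.
Remaining = 992 × (1/2)^(33.9/6.1042) = 992 × (1/2)^5.5536 ≈ 21.121 cpm.

21.1 cpm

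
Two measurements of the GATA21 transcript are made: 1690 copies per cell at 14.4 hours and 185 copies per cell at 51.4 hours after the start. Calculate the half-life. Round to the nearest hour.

12 hours

Over Δt = 51.4 − 14.4 = 37 hours, the level fell by a factor of 1690/185 ≈ 9.1351.
n = log₂(9.1351) ≈ 3.1914 half-lives, so t½ = 37/3.1914 ≈ 11.594 hours.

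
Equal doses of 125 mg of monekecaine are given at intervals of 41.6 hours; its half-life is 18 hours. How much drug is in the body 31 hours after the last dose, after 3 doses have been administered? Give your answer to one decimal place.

47.1 mg

The 3 doses were given 114.2, 72.6, 31 hours ago.
Total = 125·(1/2)^(114.2/18) + 125·(1/2)^(72.6/18) + 125·(1/2)^(31/18)
      = 1.5383 + 7.6341 + 37.885 ≈ 47.058 mg.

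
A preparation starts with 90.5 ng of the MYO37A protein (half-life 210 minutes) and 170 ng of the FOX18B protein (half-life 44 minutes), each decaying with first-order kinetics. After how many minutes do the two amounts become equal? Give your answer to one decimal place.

50.6 minutes

Set 90.5·(1/2)^(t/210) = 170·(1/2)^(t/44).
Taking log₂: log₂(90.5/170) = t·(1/210 − 1/44).
log₂(0.53235) = -0.90955; 1/210 − 1/44 = -0.017965.
t = -0.90955 / -0.017965 ≈ 50.628 minutes.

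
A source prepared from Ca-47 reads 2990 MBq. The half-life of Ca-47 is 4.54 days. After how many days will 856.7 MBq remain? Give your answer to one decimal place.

8.2 days

Fraction remaining = 856.7/2990 ≈ 0.28652.
n = log₂(2990/856.7) = ln(3.4901)/ln 2 ≈ 1.8033 half-lives.
t = n × t½ = 1.8033 × 4.54 ≈ 8.1869 days.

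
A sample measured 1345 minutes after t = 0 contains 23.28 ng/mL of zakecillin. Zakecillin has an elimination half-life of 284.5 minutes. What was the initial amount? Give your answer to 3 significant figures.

Number of half-lives elapsed: n = 1345/284.5 ≈ 4.7276.
A₀ = A × 2^n = 23.28 × 2^4.7276 = 23.28 × 26.494 ≈ 616.78 ng/mL.

617 ng/mL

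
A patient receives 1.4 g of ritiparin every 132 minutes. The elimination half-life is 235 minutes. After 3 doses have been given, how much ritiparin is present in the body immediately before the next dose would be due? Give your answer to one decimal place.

2.0 g

The 3 doses were given 396, 264, 132 minutes ago.
Total = 1.4·(1/2)^(396/235) + 1.4·(1/2)^(264/235) + 1.4·(1/2)^(132/235)
      = 0.43537 + 0.64261 + 0.9485 ≈ 2.0265 g.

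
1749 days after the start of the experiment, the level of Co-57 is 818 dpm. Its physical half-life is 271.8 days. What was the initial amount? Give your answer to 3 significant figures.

70800 dpm

Number of half-lives elapsed: n = 1749/271.8 ≈ 6.4349.
A₀ = A × 2^n = 818 × 2^6.4349 = 818 × 86.515 ≈ 70769 dpm.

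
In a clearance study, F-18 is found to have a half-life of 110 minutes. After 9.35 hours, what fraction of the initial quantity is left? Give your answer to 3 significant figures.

9.35 hours = 561 minutes.
n = 561/110 ≈ 5.1 half-lives.
Fraction remaining = (1/2)^5.1 ≈ 0.029157.

0.0292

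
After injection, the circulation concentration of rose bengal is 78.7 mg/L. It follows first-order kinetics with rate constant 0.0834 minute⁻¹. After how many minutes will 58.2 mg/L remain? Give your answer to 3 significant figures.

t½ = ln 2 / λ = 0.69315 / 0.0834 ≈ 8.3111 minutes.
Fraction remaining = 58.2/78.7 ≈ 0.73952.
n = log₂(78.7/58.2) = ln(1.3522)/ln 2 ≈ 0.43534 half-lives.
t = n × t½ = 0.43534 × 8.3111 ≈ 3.6182 minutes.

3.62 minutes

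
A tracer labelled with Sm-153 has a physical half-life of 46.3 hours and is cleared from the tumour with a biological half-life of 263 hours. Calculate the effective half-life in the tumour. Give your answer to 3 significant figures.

1/t_eff = 1/t_phys + 1/t_biol = 1/46.3 + 1/263 = 0.025401 per hour.
t_eff = 46.3 × 263 / (46.3 + 263) ≈ 39.369 hours.

39.4 hours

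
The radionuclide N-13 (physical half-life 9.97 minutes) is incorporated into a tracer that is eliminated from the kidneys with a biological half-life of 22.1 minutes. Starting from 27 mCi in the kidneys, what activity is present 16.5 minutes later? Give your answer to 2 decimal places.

1/t_eff = 1/t_phys + 1/t_biol = 1/9.97 + 1/22.1 = 0.14555 per minute.
t_eff = 9.97 × 22.1 / (9.97 + 22.1) ≈ 6.8705 minutes.
Remaining = 27 × (1/2)^(16.5/6.8705) = 27 × (1/2)^2.4016 ≈ 5.11 mCi.

5.11 mCi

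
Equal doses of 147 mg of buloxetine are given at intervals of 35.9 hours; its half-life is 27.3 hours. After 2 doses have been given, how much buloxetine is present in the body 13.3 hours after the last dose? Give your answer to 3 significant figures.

147 mg

The 2 doses were given 49.2, 13.3 hours ago.
Total = 147·(1/2)^(49.2/27.3) + 147·(1/2)^(13.3/27.3)
      = 42.15 + 104.87 ≈ 147.02 mg.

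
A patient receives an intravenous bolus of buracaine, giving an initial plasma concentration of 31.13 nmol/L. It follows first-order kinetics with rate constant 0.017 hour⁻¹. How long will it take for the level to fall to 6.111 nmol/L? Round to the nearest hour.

t½ = ln 2 / λ = 0.69315 / 0.017 ≈ 40.773 hours.
Fraction remaining = 6.111/31.13 ≈ 0.19631.
n = log₂(31.13/6.111) = ln(5.0941)/ln 2 ≈ 2.3488 half-lives.
t = n × t½ = 2.3488 × 40.773 ≈ 95.77 hours.

96 hours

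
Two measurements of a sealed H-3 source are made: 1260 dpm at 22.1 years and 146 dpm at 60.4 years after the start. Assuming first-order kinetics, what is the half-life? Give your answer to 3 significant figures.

12.3 years

Over Δt = 60.4 − 22.1 = 38.3 years, the level fell by a factor of 1260/146 ≈ 8.6301.
n = log₂(8.6301) ≈ 3.1094 half-lives, so t½ = 38.3/3.1094 ≈ 12.318 years.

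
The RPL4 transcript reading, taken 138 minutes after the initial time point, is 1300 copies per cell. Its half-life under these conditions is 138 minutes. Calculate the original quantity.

2600 copies per cell

Number of half-lives elapsed: n = 138/138 ≈ 1.
A₀ = A × 2^n = 1300 × 2^1 = 1300 × 2 ≈ 2600 copies per cell.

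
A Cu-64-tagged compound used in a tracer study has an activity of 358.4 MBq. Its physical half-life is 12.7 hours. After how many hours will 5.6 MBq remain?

76.2 hours

5.6/358.4 = 1/64, so 6 half-lives have elapsed.
t = 6 × 12.7 = 76.2 hours.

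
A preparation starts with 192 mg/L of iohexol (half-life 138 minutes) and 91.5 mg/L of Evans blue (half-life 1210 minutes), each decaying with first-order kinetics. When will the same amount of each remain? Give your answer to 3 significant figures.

Set 192·(1/2)^(t/138) = 91.5·(1/2)^(t/1210).
Taking log₂: log₂(192/91.5) = t·(1/138 − 1/1210).
log₂(2.0984) = 1.0693; 1/138 − 1/1210 = 0.0064199.
t = 1.0693 / 0.0064199 ≈ 166.55 minutes.

167 minutes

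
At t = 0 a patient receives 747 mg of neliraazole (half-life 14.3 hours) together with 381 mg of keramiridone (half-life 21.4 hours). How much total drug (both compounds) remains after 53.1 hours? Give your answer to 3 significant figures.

125 mg

neliraazole: 747 × (1/2)^(53.1/14.3) = 747 × (1/2)^3.7133 ≈ 56.952 mg.
keramiridone: 381 × (1/2)^(53.1/21.4) = 381 × (1/2)^2.4813 ≈ 68.23 mg.
Total = 56.952 + 68.23 ≈ 125.18 mg.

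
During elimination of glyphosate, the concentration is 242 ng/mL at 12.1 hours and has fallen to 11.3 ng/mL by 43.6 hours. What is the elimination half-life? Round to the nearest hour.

Over Δt = 43.6 − 12.1 = 31.5 hours, the level fell by a factor of 242/11.3 ≈ 21.416.
n = log₂(21.416) ≈ 4.4206 half-lives, so t½ = 31.5/4.4206 ≈ 7.1257 hours.

7 hours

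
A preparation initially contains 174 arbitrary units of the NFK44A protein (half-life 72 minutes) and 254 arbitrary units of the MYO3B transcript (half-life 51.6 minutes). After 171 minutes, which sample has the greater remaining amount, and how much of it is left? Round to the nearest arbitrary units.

NFK44A protein, 34 arbitrary units

NFK44A protein: 174 × (1/2)^2.375 ≈ 33.543 arbitrary units.
MYO3B transcript: 254 × (1/2)^3.314 ≈ 25.541 arbitrary units.
NFK44A protein has more remaining, at ≈ 33.543 arbitrary units.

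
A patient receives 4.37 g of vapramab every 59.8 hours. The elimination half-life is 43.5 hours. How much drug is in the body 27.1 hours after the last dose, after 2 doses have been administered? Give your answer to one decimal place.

3.9 g

The 2 doses were given 86.9, 27.1 hours ago.
Total = 4.37·(1/2)^(86.9/43.5) + 4.37·(1/2)^(27.1/43.5)
      = 1.0942 + 2.8375 ≈ 3.9318 g.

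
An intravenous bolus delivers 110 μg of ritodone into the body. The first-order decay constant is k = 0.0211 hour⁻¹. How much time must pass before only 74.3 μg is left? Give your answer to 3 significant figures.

t½ = ln 2 / k = 0.69315 / 0.0211 ≈ 32.851 hours.
Fraction remaining = 74.3/110 ≈ 0.67545.
n = log₂(110/74.3) = ln(1.4805)/ln 2 ≈ 0.56607 half-lives.
t = n × t½ = 0.56607 × 32.851 ≈ 18.596 hours.

18.6 hours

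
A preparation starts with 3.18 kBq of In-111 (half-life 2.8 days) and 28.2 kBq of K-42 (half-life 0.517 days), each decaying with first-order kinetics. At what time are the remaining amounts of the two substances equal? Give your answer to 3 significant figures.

2.00 days

Set 3.18·(1/2)^(t/2.8) = 28.2·(1/2)^(t/0.517).
Taking log₂: log₂(3.18/28.2) = t·(1/2.8 − 1/0.517).
log₂(0.11277) = -3.1486; 1/2.8 − 1/0.517 = -1.5771.
t = -3.1486 / -1.5771 ≈ 1.9965 days.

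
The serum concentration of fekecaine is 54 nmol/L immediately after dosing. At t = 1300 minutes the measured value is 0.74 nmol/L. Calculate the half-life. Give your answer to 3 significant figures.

A/A₀ = 0.74/54 ≈ 0.013704.
n = log₂(72.973) ≈ 6.1893 half-lives elapsed in 1300 minutes.
t½ = 1300/6.1893 ≈ 210.04 minutes.

210 minutes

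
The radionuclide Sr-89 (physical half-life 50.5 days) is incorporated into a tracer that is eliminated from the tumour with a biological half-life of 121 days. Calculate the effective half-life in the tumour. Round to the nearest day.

1/t_eff = 1/t_phys + 1/t_biol = 1/50.5 + 1/121 = 0.028066 per day.
t_eff = 50.5 × 121 / (50.5 + 121) ≈ 35.63 days.

36 days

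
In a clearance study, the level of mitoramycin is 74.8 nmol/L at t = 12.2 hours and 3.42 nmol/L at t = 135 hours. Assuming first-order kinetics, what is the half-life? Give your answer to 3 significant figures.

27.6 hours

Over Δt = 135 − 12.2 = 122.8 hours, the level fell by a factor of 74.8/3.42 ≈ 21.871.
n = log₂(21.871) ≈ 4.451 half-lives, so t½ = 122.8/4.451 ≈ 27.589 hours.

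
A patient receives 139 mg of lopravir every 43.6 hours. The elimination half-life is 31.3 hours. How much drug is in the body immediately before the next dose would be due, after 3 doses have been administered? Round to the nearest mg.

The 3 doses were given 130.8, 87.2, 43.6 hours ago.
Total = 139·(1/2)^(130.8/31.3) + 139·(1/2)^(87.2/31.3) + 139·(1/2)^(43.6/31.3)
      = 7.6743 + 20.154 + 52.928 ≈ 80.757 mg.

81 mg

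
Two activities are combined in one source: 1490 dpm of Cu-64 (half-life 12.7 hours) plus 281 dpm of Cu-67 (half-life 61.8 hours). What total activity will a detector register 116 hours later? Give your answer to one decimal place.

Cu-64: 1490 × (1/2)^(116/12.7) = 1490 × (1/2)^9.1339 ≈ 2.6523 dpm.
Cu-67: 281 × (1/2)^(116/61.8) = 281 × (1/2)^1.877 ≈ 76.501 dpm.
Total = 2.6523 + 76.501 ≈ 79.153 dpm.

79.2 dpm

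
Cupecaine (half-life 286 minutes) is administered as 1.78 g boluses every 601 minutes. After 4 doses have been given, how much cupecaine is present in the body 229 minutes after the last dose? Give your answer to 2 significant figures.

1.3 g

The 4 doses were given 2032, 1431, 830, 229 minutes ago.
Total = 1.78·(1/2)^(2032/286) + 1.78·(1/2)^(1431/286) + 1.78·(1/2)^(830/286) + 1.78·(1/2)^(229/286)
      = 0.012931 + 0.05549 + 0.23812 + 1.0218 ≈ 1.3284 g.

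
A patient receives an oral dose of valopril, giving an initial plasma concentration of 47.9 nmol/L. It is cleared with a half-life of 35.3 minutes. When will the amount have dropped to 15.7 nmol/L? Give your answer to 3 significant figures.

56.8 minutes

Fraction remaining = 15.7/47.9 ≈ 0.32777.
n = log₂(47.9/15.7) = ln(3.051)/ln 2 ≈ 1.6093 half-lives.
t = n × t½ = 1.6093 × 35.3 ≈ 56.807 minutes.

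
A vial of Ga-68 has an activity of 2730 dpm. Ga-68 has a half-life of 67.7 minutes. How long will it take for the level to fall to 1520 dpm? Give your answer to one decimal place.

57.2 minutes

Fraction remaining = 1520/2730 ≈ 0.55678.
n = log₂(2730/1520) = ln(1.7961)/ln 2 ≈ 0.84483 half-lives.
t = n × t½ = 0.84483 × 67.7 ≈ 57.195 minutes.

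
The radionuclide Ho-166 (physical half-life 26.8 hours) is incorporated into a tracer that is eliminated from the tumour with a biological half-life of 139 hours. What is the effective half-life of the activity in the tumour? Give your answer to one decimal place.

1/t_eff = 1/t_phys + 1/t_biol = 1/26.8 + 1/139 = 0.044508 per hour.
t_eff = 26.8 × 139 / (26.8 + 139) ≈ 22.468 hours.

22.5 hours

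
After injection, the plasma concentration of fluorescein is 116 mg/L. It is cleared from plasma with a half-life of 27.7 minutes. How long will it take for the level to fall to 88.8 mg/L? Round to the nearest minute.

Fraction remaining = 88.8/116 ≈ 0.76552.
n = log₂(116/88.8) = ln(1.3063)/ln 2 ≈ 0.38549 half-lives.
t = n × t½ = 0.38549 × 27.7 ≈ 10.678 minutes.

11 minutes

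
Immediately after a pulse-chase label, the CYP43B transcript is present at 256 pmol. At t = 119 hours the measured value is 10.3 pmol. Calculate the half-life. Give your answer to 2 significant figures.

26 hours

A/A₀ = 10.3/256 ≈ 0.040234.
n = log₂(24.854) ≈ 4.6354 half-lives elapsed in 119 hours.
t½ = 119/4.6354 ≈ 25.672 hours.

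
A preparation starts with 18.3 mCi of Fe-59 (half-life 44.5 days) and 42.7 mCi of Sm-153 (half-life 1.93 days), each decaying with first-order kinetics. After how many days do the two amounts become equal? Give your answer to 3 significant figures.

Set 18.3·(1/2)^(t/44.5) = 42.7·(1/2)^(t/1.93).
Taking log₂: log₂(18.3/42.7) = t·(1/44.5 − 1/1.93).
log₂(0.42857) = -1.2224; 1/44.5 − 1/1.93 = -0.49566.
t = -1.2224 / -0.49566 ≈ 2.4662 days.

2.47 days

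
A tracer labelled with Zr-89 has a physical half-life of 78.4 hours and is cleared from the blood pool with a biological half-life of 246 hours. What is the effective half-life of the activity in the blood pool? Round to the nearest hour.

1/t_eff = 1/t_phys + 1/t_biol = 1/78.4 + 1/246 = 0.01682 per hour.
t_eff = 78.4 × 246 / (78.4 + 246) ≈ 59.453 hours.

59 hours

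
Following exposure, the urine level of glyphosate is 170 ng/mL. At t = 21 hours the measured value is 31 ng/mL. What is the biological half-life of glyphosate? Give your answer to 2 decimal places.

8.55 hours

A/A₀ = 31/170 ≈ 0.18235.
n = log₂(5.4839) ≈ 2.4552 half-lives elapsed in 21 hours.
t½ = 21/2.4552 ≈ 8.5533 hours.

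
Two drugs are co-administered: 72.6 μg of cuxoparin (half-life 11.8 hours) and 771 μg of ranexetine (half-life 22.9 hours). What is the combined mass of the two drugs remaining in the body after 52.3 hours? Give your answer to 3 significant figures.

cuxoparin: 72.6 × (1/2)^(52.3/11.8) = 72.6 × (1/2)^4.4322 ≈ 3.3629 μg.
ranexetine: 771 × (1/2)^(52.3/22.9) = 771 × (1/2)^2.2838 ≈ 158.32 μg.
Total = 3.3629 + 158.32 ≈ 161.69 μg.

162 μg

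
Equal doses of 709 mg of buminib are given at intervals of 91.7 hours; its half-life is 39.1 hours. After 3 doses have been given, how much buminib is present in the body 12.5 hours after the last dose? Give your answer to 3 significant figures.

702 mg

The 3 doses were given 195.9, 104.2, 12.5 hours ago.
Total = 709·(1/2)^(195.9/39.1) + 709·(1/2)^(104.2/39.1) + 709·(1/2)^(12.5/39.1)
      = 22 + 111.79 + 568.08 ≈ 701.87 mg.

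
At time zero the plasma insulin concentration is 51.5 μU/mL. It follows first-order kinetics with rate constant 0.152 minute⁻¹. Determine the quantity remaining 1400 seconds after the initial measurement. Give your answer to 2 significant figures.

1.5 μU/mL

t½ = ln 2 / k = 0.69315 / 0.152 ≈ 4.5602 minutes.
Convert the elapsed time: 1400 seconds = 23.3333 minutes.
Number of half-lives: n = 23.3333/4.5602 ≈ 5.1168.
Remaining = 51.5 × (1/2)^5.1168 = 51.5 × 0.028821 ≈ 1.4843 μU/mL.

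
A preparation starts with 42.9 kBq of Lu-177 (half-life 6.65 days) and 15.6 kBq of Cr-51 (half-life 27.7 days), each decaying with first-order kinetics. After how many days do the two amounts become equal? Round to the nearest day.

Set 42.9·(1/2)^(t/6.65) = 15.6·(1/2)^(t/27.7).
Taking log₂: log₂(42.9/15.6) = t·(1/6.65 − 1/27.7).
log₂(2.75) = 1.4594; 1/6.65 − 1/27.7 = 0.11427.
t = 1.4594 / 0.11427 ≈ 12.771 days.

13 days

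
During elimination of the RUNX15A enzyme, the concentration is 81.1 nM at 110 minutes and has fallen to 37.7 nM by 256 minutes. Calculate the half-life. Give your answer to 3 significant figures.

Over Δt = 256 − 110 = 146 minutes, the level fell by a factor of 81.1/37.7 ≈ 2.1512.
n = log₂(2.1512) ≈ 1.1051 half-lives, so t½ = 146/1.1051 ≈ 132.11 minutes.

132 minutes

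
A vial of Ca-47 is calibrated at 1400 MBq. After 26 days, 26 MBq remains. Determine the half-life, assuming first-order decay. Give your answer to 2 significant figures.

4.5 days

A/A₀ = 26/1400 ≈ 0.018571.
n = log₂(53.846) ≈ 5.7508 half-lives elapsed in 26 days.
t½ = 26/5.7508 ≈ 4.5211 days.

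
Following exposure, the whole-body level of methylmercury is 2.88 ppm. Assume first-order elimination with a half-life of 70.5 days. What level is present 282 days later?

Elapsed time is 4 half-lives (282/70.5).
Each half-life halves the amount: 2.88 × (1/2)^4 = 2.88/16 = 0.18 ppm.

0.18 ppm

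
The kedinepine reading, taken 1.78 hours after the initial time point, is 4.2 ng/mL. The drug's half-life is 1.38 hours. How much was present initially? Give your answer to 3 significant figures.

10.3 ng/mL

Number of half-lives elapsed: n = 1.78/1.38 ≈ 1.2899.
A₀ = A × 2^n = 4.2 × 2^1.2899 = 4.2 × 2.445 ≈ 10.269 ng/mL.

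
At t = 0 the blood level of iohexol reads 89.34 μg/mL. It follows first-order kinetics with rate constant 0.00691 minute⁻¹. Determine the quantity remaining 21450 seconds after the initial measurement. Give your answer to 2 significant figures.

7.6 μg/mL

t½ = ln 2 / k = 0.69315 / 0.00691 ≈ 100.31 minutes.
Convert the elapsed time: 21450 seconds = 357.5 minutes.
Number of half-lives: n = 357.5/100.31 ≈ 3.5639.
Remaining = 89.34 × (1/2)^3.5639 = 89.34 × 0.084557 ≈ 7.5544 μg/mL.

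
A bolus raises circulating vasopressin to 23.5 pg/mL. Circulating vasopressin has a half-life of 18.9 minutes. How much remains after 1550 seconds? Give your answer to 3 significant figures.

9.11 pg/mL

Convert the elapsed time: 1550 seconds = 25.8333 minutes.
Number of half-lives: n = 25.8333/18.9 ≈ 1.3668.
Remaining = 23.5 × (1/2)^1.3668 = 23.5 × 0.38774 ≈ 9.1119 pg/mL.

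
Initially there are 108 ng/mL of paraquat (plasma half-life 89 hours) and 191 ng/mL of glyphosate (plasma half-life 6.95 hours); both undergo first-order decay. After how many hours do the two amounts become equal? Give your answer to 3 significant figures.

6.20 hours

Set 108·(1/2)^(t/89) = 191·(1/2)^(t/6.95).
Taking log₂: log₂(108/191) = t·(1/89 − 1/6.95).
log₂(0.56545) = -0.82254; 1/89 − 1/6.95 = -0.13265.
t = -0.82254 / -0.13265 ≈ 6.2009 hours.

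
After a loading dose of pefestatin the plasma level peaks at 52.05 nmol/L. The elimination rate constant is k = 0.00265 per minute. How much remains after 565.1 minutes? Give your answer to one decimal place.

t½ = ln 2 / k = 0.69315 / 0.00265 ≈ 261.56 minutes.
Number of half-lives: n = 565.1/261.56 ≈ 2.1605.
Remaining = 52.05 × (1/2)^2.1605 = 52.05 × 0.22369 ≈ 11.643 nmol/L.

11.6 nmol/L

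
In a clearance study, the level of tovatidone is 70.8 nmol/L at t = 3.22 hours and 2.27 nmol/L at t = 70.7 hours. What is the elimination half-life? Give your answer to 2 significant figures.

14 hours

Over Δt = 70.7 − 3.22 = 67.48 hours, the level fell by a factor of 70.8/2.27 ≈ 31.189.
n = log₂(31.189) ≈ 4.963 half-lives, so t½ = 67.48/4.963 ≈ 13.597 hours.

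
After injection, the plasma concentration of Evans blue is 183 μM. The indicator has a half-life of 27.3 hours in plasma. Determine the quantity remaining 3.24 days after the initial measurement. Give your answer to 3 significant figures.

25.4 μM

Convert the elapsed time: 3.24 days = 77.76 hours.
Number of half-lives: n = 77.76/27.3 ≈ 2.8484.
Remaining = 183 × (1/2)^2.8484 = 183 × 0.13885 ≈ 25.41 μM.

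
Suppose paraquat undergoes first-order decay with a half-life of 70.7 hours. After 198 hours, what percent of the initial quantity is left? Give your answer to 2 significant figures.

n = 198/70.7 ≈ 2.8006 half-lives.
Fraction remaining = (1/2)^2.8006 ≈ 0.14353, i.e. 14.353%.

14%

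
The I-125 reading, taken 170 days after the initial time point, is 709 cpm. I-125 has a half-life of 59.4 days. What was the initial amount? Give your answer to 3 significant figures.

Number of half-lives elapsed: n = 170/59.4 ≈ 2.862.
A₀ = A × 2^n = 709 × 2^2.862 = 709 × 7.27 ≈ 5154.4 cpm.

5150 cpm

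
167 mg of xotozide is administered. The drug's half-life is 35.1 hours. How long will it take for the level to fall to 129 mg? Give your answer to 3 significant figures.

13.1 hours

Fraction remaining = 129/167 ≈ 0.77246.
n = log₂(167/129) = ln(1.2946)/ln 2 ≈ 0.37248 half-lives.
t = n × t½ = 0.37248 × 35.1 ≈ 13.074 hours.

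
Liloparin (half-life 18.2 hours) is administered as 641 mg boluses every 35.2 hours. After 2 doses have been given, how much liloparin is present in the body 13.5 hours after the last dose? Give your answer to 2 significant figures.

480 mg

The 2 doses were given 48.7, 13.5 hours ago.
Total = 641·(1/2)^(48.7/18.2) + 641·(1/2)^(13.5/18.2)
      = 100.31 + 383.32 ≈ 483.64 mg.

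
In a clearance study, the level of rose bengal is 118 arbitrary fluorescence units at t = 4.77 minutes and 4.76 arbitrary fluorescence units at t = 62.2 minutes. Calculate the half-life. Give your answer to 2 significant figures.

Over Δt = 62.2 − 4.77 = 57.43 minutes, the level fell by a factor of 118/4.76 ≈ 24.79.
n = log₂(24.79) ≈ 4.6317 half-lives, so t½ = 57.43/4.6317 ≈ 12.399 minutes.

12 minutes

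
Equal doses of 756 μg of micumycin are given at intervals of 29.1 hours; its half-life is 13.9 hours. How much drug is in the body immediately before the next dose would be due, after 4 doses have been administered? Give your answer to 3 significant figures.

The 4 doses were given 116.4, 87.3, 58.2, 29.1 hours ago.
Total = 756·(1/2)^(116.4/13.9) + 756·(1/2)^(87.3/13.9) + 756·(1/2)^(58.2/13.9) + 756·(1/2)^(29.1/13.9)
      = 2.2786 + 9.7248 + 41.504 + 177.14 ≈ 230.64 μg.

231 μg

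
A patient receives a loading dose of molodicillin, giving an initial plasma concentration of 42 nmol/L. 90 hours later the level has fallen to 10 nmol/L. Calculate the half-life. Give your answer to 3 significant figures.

A/A₀ = 10/42 ≈ 0.2381.
n = log₂(4.2) ≈ 2.0704 half-lives elapsed in 90 hours.
t½ = 90/2.0704 ≈ 43.47 hours.

43.5 hours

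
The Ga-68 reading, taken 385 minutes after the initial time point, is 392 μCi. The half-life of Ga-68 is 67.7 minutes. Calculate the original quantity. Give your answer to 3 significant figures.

Number of half-lives elapsed: n = 385/67.7 ≈ 5.6869.
A₀ = A × 2^n = 392 × 2^5.6869 = 392 × 51.513 ≈ 20193 μCi.

20200 μCi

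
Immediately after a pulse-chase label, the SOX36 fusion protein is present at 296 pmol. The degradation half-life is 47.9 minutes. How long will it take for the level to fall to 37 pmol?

143.7 minutes

37/296 = 1/8, so 3 half-lives have elapsed.
t = 3 × 47.9 = 143.7 minutes.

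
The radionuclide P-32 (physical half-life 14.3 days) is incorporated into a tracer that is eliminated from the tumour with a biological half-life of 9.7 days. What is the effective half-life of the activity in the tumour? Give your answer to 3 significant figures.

1/t_eff = 1/t_phys + 1/t_biol = 1/14.3 + 1/9.7 = 0.17302 per day.
t_eff = 14.3 × 9.7 / (14.3 + 9.7) ≈ 5.7796 days.

5.78 days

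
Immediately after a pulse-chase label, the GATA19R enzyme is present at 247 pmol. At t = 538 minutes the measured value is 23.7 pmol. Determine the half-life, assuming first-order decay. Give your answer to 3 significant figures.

A/A₀ = 23.7/247 ≈ 0.095951.
n = log₂(10.422) ≈ 3.3816 half-lives elapsed in 538 minutes.
t½ = 538/3.3816 ≈ 159.1 minutes.

159 minutes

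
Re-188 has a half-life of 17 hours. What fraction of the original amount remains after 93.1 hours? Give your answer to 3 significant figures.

0.0225

n = 93.1/17 ≈ 5.4765 half-lives.
Fraction remaining = (1/2)^5.4765 ≈ 0.02246.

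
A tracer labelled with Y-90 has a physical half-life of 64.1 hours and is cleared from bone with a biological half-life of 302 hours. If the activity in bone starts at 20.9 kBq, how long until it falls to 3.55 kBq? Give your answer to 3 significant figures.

1/t_eff = 1/t_phys + 1/t_biol = 1/64.1 + 1/302 = 0.018912 per hour.
t_eff = 64.1 × 302 / (64.1 + 302) ≈ 52.877 hours.
n = log₂(20.9/3.55) ≈ 2.5576; t = 2.5576 × 52.877 ≈ 135.24 hours.

135 hours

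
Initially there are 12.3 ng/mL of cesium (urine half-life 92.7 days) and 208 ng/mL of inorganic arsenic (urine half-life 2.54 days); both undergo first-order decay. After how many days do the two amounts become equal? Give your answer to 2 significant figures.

11 days

Set 12.3·(1/2)^(t/92.7) = 208·(1/2)^(t/2.54).
Taking log₂: log₂(12.3/208) = t·(1/92.7 − 1/2.54).
log₂(0.059135) = -4.0799; 1/92.7 − 1/2.54 = -0.38291.
t = -4.0799 / -0.38291 ≈ 10.655 days.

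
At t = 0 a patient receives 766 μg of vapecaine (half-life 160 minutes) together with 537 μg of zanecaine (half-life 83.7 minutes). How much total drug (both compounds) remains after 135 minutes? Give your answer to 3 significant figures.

602 μg

vapecaine: 766 × (1/2)^(135/160) = 766 × (1/2)^0.84375 ≈ 426.81 μg.
zanecaine: 537 × (1/2)^(135/83.7) = 537 × (1/2)^1.6129 ≈ 175.57 μg.
Total = 426.81 + 175.57 ≈ 602.38 μg.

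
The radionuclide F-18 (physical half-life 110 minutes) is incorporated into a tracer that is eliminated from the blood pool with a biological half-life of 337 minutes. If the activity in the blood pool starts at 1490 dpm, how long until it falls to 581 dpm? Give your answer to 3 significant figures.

1/t_eff = 1/t_phys + 1/t_biol = 1/110 + 1/337 = 0.012058 per minute.
t_eff = 110 × 337 / (110 + 337) ≈ 82.931 minutes.
n = log₂(1490/581) ≈ 1.3587; t = 1.3587 × 82.931 ≈ 112.68 minutes.

113 minutes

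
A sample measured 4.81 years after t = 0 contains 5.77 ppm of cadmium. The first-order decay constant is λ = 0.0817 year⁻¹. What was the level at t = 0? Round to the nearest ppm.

9 ppm

t½ = ln 2 / λ = 0.69315 / 0.0817 ≈ 8.4841 years.
Number of half-lives elapsed: n = 4.81/8.4841 ≈ 0.56695.
A₀ = A × 2^n = 5.77 × 2^0.56695 = 5.77 × 1.4814 ≈ 8.5476 ppm.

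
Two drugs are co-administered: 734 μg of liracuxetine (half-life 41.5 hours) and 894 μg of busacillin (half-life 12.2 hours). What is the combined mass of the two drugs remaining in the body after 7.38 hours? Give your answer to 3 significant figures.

1240 μg

liracuxetine: 734 × (1/2)^(7.38/41.5) = 734 × (1/2)^0.17783 ≈ 648.88 μg.
busacillin: 894 × (1/2)^(7.38/12.2) = 894 × (1/2)^0.60492 ≈ 587.81 μg.
Total = 648.88 + 587.81 ≈ 1236.7 μg.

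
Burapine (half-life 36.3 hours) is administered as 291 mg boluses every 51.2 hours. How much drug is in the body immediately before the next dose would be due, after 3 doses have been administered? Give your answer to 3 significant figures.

166 mg

The 3 doses were given 153.6, 102.4, 51.2 hours ago.
Total = 291·(1/2)^(153.6/36.3) + 291·(1/2)^(102.4/36.3) + 291·(1/2)^(51.2/36.3)
      = 15.492 + 41.182 + 109.47 ≈ 166.15 mg.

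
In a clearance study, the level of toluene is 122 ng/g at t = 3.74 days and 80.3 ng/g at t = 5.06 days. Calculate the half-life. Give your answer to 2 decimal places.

2.19 days

Over Δt = 5.06 − 3.74 = 1.32 days, the level fell by a factor of 122/80.3 ≈ 1.5193.
n = log₂(1.5193) ≈ 0.60341 half-lives, so t½ = 1.32/0.60341 ≈ 2.1876 days.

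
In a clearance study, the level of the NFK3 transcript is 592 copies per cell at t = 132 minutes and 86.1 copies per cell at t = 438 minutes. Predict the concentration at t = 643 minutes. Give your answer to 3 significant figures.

23.7 copies per cell

Over Δt = 438 − 132 = 306 minutes, the level fell by a factor of 592/86.1 ≈ 6.8757.
n = log₂(6.8757) ≈ 2.7815 half-lives, so t½ = 306/2.7815 ≈ 110.01 minutes.
From t = 438 to t = 643: 86.1 × (1/2)^((643−438)/110.01) ≈ 23.662 copies per cell.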